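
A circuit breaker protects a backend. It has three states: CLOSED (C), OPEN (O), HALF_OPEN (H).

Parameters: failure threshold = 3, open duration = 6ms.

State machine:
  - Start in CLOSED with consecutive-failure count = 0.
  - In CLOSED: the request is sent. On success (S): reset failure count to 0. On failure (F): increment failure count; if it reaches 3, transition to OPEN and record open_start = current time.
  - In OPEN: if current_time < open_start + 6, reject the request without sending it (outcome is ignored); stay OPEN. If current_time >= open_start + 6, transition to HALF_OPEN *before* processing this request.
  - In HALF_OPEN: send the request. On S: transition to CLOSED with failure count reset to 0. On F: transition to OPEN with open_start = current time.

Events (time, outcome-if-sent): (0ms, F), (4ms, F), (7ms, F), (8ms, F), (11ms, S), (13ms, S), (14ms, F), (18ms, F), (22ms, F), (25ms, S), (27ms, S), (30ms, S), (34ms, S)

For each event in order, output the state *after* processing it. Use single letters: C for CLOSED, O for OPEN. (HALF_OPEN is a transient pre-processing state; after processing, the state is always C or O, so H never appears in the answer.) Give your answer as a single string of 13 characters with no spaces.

State after each event:
  event#1 t=0ms outcome=F: state=CLOSED
  event#2 t=4ms outcome=F: state=CLOSED
  event#3 t=7ms outcome=F: state=OPEN
  event#4 t=8ms outcome=F: state=OPEN
  event#5 t=11ms outcome=S: state=OPEN
  event#6 t=13ms outcome=S: state=CLOSED
  event#7 t=14ms outcome=F: state=CLOSED
  event#8 t=18ms outcome=F: state=CLOSED
  event#9 t=22ms outcome=F: state=OPEN
  event#10 t=25ms outcome=S: state=OPEN
  event#11 t=27ms outcome=S: state=OPEN
  event#12 t=30ms outcome=S: state=CLOSED
  event#13 t=34ms outcome=S: state=CLOSED

Answer: CCOOOCCCOOOCC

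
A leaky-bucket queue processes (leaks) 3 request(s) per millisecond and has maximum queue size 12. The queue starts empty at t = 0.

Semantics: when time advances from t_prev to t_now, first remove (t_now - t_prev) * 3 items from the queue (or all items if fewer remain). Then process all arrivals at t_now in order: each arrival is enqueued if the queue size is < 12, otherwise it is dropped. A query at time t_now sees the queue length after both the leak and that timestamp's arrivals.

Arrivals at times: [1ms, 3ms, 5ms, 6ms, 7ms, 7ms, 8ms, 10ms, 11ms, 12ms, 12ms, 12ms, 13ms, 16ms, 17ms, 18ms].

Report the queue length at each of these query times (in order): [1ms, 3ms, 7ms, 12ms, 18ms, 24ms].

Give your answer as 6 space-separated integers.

Answer: 1 1 2 3 1 0

Derivation:
Queue lengths at query times:
  query t=1ms: backlog = 1
  query t=3ms: backlog = 1
  query t=7ms: backlog = 2
  query t=12ms: backlog = 3
  query t=18ms: backlog = 1
  query t=24ms: backlog = 0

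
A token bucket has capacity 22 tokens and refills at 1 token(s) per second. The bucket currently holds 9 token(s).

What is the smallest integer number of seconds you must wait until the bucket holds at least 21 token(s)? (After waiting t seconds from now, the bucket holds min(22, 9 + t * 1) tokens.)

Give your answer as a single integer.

Answer: 12

Derivation:
Need 9 + t * 1 >= 21, so t >= 12/1.
Smallest integer t = ceil(12/1) = 12.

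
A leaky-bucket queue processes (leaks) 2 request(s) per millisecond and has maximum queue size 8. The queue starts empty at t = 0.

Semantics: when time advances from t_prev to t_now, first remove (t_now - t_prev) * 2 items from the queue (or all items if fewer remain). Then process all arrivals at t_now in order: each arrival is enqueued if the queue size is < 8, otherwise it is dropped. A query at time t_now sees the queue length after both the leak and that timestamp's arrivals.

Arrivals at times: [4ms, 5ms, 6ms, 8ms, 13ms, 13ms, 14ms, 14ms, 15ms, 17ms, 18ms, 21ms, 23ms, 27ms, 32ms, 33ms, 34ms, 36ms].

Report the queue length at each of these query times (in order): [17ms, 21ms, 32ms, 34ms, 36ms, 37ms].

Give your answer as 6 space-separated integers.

Queue lengths at query times:
  query t=17ms: backlog = 1
  query t=21ms: backlog = 1
  query t=32ms: backlog = 1
  query t=34ms: backlog = 1
  query t=36ms: backlog = 1
  query t=37ms: backlog = 0

Answer: 1 1 1 1 1 0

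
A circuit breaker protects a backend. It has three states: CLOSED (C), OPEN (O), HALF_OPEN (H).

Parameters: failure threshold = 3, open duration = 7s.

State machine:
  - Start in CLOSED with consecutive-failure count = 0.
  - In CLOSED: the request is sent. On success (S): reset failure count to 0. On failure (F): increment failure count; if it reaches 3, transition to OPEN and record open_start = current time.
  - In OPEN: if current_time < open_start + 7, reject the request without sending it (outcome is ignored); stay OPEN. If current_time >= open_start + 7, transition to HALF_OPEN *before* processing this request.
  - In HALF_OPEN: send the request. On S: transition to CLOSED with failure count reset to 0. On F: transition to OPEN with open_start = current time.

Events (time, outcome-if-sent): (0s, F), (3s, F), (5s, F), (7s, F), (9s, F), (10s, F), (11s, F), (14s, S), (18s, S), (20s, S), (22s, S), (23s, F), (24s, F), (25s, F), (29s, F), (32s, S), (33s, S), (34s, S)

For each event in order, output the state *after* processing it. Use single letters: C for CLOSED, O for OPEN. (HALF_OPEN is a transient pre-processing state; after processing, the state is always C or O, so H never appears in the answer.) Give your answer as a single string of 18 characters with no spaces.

State after each event:
  event#1 t=0s outcome=F: state=CLOSED
  event#2 t=3s outcome=F: state=CLOSED
  event#3 t=5s outcome=F: state=OPEN
  event#4 t=7s outcome=F: state=OPEN
  event#5 t=9s outcome=F: state=OPEN
  event#6 t=10s outcome=F: state=OPEN
  event#7 t=11s outcome=F: state=OPEN
  event#8 t=14s outcome=S: state=CLOSED
  event#9 t=18s outcome=S: state=CLOSED
  event#10 t=20s outcome=S: state=CLOSED
  event#11 t=22s outcome=S: state=CLOSED
  event#12 t=23s outcome=F: state=CLOSED
  event#13 t=24s outcome=F: state=CLOSED
  event#14 t=25s outcome=F: state=OPEN
  event#15 t=29s outcome=F: state=OPEN
  event#16 t=32s outcome=S: state=CLOSED
  event#17 t=33s outcome=S: state=CLOSED
  event#18 t=34s outcome=S: state=CLOSED

Answer: CCOOOOOCCCCCCOOCCC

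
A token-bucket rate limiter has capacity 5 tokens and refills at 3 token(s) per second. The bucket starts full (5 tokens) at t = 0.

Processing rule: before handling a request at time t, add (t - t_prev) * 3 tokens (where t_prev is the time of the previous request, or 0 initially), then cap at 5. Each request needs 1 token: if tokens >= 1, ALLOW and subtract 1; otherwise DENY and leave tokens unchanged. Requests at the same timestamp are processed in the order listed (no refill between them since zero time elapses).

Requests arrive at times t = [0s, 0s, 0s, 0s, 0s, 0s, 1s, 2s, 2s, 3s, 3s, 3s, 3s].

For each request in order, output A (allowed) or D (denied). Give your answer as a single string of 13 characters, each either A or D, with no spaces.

Answer: AAAAADAAAAAAA

Derivation:
Simulating step by step:
  req#1 t=0s: ALLOW
  req#2 t=0s: ALLOW
  req#3 t=0s: ALLOW
  req#4 t=0s: ALLOW
  req#5 t=0s: ALLOW
  req#6 t=0s: DENY
  req#7 t=1s: ALLOW
  req#8 t=2s: ALLOW
  req#9 t=2s: ALLOW
  req#10 t=3s: ALLOW
  req#11 t=3s: ALLOW
  req#12 t=3s: ALLOW
  req#13 t=3s: ALLOW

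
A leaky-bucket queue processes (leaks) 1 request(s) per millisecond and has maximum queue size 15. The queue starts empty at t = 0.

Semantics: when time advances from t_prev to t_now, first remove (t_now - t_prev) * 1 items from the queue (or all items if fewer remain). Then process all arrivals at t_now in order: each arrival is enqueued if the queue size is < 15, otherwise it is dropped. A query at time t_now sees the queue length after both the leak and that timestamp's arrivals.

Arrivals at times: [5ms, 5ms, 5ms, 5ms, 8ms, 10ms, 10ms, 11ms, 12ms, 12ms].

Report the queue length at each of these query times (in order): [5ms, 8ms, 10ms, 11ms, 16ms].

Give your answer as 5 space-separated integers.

Queue lengths at query times:
  query t=5ms: backlog = 4
  query t=8ms: backlog = 2
  query t=10ms: backlog = 2
  query t=11ms: backlog = 2
  query t=16ms: backlog = 0

Answer: 4 2 2 2 0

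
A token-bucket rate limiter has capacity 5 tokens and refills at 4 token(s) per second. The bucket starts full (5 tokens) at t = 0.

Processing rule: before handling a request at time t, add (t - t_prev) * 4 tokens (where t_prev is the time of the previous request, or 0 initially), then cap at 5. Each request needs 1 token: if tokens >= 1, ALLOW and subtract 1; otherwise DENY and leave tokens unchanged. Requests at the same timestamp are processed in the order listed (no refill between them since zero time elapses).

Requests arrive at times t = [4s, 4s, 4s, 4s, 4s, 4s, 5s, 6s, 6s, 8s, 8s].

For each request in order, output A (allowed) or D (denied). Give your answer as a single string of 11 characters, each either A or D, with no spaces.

Simulating step by step:
  req#1 t=4s: ALLOW
  req#2 t=4s: ALLOW
  req#3 t=4s: ALLOW
  req#4 t=4s: ALLOW
  req#5 t=4s: ALLOW
  req#6 t=4s: DENY
  req#7 t=5s: ALLOW
  req#8 t=6s: ALLOW
  req#9 t=6s: ALLOW
  req#10 t=8s: ALLOW
  req#11 t=8s: ALLOW

Answer: AAAAADAAAAA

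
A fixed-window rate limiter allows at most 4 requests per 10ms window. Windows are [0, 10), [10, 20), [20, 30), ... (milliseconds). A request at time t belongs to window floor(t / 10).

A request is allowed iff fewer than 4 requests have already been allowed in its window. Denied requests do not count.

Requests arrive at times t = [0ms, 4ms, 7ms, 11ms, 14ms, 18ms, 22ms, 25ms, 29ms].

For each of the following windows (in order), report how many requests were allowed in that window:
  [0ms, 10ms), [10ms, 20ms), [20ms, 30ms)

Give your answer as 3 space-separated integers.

Processing requests:
  req#1 t=0ms (window 0): ALLOW
  req#2 t=4ms (window 0): ALLOW
  req#3 t=7ms (window 0): ALLOW
  req#4 t=11ms (window 1): ALLOW
  req#5 t=14ms (window 1): ALLOW
  req#6 t=18ms (window 1): ALLOW
  req#7 t=22ms (window 2): ALLOW
  req#8 t=25ms (window 2): ALLOW
  req#9 t=29ms (window 2): ALLOW

Allowed counts by window: 3 3 3

Answer: 3 3 3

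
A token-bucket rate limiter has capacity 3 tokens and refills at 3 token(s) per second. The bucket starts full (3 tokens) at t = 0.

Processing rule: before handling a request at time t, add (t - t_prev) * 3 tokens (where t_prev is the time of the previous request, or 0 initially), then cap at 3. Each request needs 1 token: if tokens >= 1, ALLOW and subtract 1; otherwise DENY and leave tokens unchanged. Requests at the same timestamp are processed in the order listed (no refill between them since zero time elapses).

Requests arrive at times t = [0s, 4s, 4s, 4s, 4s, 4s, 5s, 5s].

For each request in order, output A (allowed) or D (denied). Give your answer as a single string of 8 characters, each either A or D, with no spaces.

Answer: AAAADDAA

Derivation:
Simulating step by step:
  req#1 t=0s: ALLOW
  req#2 t=4s: ALLOW
  req#3 t=4s: ALLOW
  req#4 t=4s: ALLOW
  req#5 t=4s: DENY
  req#6 t=4s: DENY
  req#7 t=5s: ALLOW
  req#8 t=5s: ALLOW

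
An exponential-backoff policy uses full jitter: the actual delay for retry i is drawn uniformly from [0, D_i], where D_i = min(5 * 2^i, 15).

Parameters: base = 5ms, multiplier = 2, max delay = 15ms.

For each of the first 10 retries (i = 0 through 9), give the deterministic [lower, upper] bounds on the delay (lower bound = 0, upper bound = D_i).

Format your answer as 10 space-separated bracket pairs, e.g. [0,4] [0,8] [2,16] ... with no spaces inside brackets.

Computing bounds per retry:
  i=0: D_i=min(5*2^0,15)=5, bounds=[0,5]
  i=1: D_i=min(5*2^1,15)=10, bounds=[0,10]
  i=2: D_i=min(5*2^2,15)=15, bounds=[0,15]
  i=3: D_i=min(5*2^3,15)=15, bounds=[0,15]
  i=4: D_i=min(5*2^4,15)=15, bounds=[0,15]
  i=5: D_i=min(5*2^5,15)=15, bounds=[0,15]
  i=6: D_i=min(5*2^6,15)=15, bounds=[0,15]
  i=7: D_i=min(5*2^7,15)=15, bounds=[0,15]
  i=8: D_i=min(5*2^8,15)=15, bounds=[0,15]
  i=9: D_i=min(5*2^9,15)=15, bounds=[0,15]

Answer: [0,5] [0,10] [0,15] [0,15] [0,15] [0,15] [0,15] [0,15] [0,15] [0,15]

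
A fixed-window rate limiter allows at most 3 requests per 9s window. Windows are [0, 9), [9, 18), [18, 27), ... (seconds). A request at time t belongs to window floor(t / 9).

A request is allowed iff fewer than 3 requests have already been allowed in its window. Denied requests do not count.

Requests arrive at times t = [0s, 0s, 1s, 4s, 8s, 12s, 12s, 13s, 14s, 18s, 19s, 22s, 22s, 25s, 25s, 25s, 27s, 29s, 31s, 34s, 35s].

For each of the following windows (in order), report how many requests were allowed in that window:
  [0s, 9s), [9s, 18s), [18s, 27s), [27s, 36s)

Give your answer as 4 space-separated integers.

Processing requests:
  req#1 t=0s (window 0): ALLOW
  req#2 t=0s (window 0): ALLOW
  req#3 t=1s (window 0): ALLOW
  req#4 t=4s (window 0): DENY
  req#5 t=8s (window 0): DENY
  req#6 t=12s (window 1): ALLOW
  req#7 t=12s (window 1): ALLOW
  req#8 t=13s (window 1): ALLOW
  req#9 t=14s (window 1): DENY
  req#10 t=18s (window 2): ALLOW
  req#11 t=19s (window 2): ALLOW
  req#12 t=22s (window 2): ALLOW
  req#13 t=22s (window 2): DENY
  req#14 t=25s (window 2): DENY
  req#15 t=25s (window 2): DENY
  req#16 t=25s (window 2): DENY
  req#17 t=27s (window 3): ALLOW
  req#18 t=29s (window 3): ALLOW
  req#19 t=31s (window 3): ALLOW
  req#20 t=34s (window 3): DENY
  req#21 t=35s (window 3): DENY

Allowed counts by window: 3 3 3 3

Answer: 3 3 3 3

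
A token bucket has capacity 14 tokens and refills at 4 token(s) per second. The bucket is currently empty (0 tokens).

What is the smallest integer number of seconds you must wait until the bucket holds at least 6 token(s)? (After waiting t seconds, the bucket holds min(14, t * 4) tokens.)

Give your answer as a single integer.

Need t * 4 >= 6, so t >= 6/4.
Smallest integer t = ceil(6/4) = 2.

Answer: 2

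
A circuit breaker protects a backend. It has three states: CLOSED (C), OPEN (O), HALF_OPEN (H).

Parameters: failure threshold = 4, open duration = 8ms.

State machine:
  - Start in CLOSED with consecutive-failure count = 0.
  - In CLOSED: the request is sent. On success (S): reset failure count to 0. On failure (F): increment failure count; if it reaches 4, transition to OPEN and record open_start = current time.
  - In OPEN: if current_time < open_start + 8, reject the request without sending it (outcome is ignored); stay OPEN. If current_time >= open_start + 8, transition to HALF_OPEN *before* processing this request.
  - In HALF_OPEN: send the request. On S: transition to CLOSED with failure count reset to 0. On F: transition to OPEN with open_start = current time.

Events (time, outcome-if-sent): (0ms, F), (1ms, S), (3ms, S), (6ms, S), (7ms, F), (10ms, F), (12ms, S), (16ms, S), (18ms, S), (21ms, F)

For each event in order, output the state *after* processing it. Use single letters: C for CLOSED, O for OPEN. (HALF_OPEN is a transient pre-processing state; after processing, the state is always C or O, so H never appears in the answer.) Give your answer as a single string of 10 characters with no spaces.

State after each event:
  event#1 t=0ms outcome=F: state=CLOSED
  event#2 t=1ms outcome=S: state=CLOSED
  event#3 t=3ms outcome=S: state=CLOSED
  event#4 t=6ms outcome=S: state=CLOSED
  event#5 t=7ms outcome=F: state=CLOSED
  event#6 t=10ms outcome=F: state=CLOSED
  event#7 t=12ms outcome=S: state=CLOSED
  event#8 t=16ms outcome=S: state=CLOSED
  event#9 t=18ms outcome=S: state=CLOSED
  event#10 t=21ms outcome=F: state=CLOSED

Answer: CCCCCCCCCC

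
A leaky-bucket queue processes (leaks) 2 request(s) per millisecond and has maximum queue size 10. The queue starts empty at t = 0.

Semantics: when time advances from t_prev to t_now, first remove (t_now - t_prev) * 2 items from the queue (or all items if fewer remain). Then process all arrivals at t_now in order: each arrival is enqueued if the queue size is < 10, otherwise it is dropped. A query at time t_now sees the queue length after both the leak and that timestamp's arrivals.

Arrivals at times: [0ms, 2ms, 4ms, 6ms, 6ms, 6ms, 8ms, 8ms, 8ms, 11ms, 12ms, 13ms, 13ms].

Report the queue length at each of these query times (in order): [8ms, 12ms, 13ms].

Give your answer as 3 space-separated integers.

Queue lengths at query times:
  query t=8ms: backlog = 3
  query t=12ms: backlog = 1
  query t=13ms: backlog = 2

Answer: 3 1 2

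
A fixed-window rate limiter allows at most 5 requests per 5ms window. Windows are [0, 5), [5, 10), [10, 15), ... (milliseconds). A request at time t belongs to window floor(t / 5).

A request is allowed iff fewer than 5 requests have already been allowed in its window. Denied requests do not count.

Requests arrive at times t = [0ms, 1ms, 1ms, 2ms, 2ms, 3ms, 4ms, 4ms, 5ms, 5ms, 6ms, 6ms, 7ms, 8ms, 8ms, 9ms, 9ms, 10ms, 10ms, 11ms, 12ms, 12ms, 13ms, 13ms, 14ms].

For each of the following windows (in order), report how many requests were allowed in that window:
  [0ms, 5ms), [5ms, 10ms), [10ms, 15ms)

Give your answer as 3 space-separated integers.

Answer: 5 5 5

Derivation:
Processing requests:
  req#1 t=0ms (window 0): ALLOW
  req#2 t=1ms (window 0): ALLOW
  req#3 t=1ms (window 0): ALLOW
  req#4 t=2ms (window 0): ALLOW
  req#5 t=2ms (window 0): ALLOW
  req#6 t=3ms (window 0): DENY
  req#7 t=4ms (window 0): DENY
  req#8 t=4ms (window 0): DENY
  req#9 t=5ms (window 1): ALLOW
  req#10 t=5ms (window 1): ALLOW
  req#11 t=6ms (window 1): ALLOW
  req#12 t=6ms (window 1): ALLOW
  req#13 t=7ms (window 1): ALLOW
  req#14 t=8ms (window 1): DENY
  req#15 t=8ms (window 1): DENY
  req#16 t=9ms (window 1): DENY
  req#17 t=9ms (window 1): DENY
  req#18 t=10ms (window 2): ALLOW
  req#19 t=10ms (window 2): ALLOW
  req#20 t=11ms (window 2): ALLOW
  req#21 t=12ms (window 2): ALLOW
  req#22 t=12ms (window 2): ALLOW
  req#23 t=13ms (window 2): DENY
  req#24 t=13ms (window 2): DENY
  req#25 t=14ms (window 2): DENY

Allowed counts by window: 5 5 5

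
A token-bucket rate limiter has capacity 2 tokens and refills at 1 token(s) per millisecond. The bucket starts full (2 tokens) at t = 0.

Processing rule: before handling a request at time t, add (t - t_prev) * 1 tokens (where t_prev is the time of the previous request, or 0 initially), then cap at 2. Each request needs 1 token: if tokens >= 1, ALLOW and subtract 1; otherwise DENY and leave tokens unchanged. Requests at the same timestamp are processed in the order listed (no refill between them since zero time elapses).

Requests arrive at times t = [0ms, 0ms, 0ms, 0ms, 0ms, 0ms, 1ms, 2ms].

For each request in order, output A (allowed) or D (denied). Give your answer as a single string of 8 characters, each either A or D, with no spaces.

Answer: AADDDDAA

Derivation:
Simulating step by step:
  req#1 t=0ms: ALLOW
  req#2 t=0ms: ALLOW
  req#3 t=0ms: DENY
  req#4 t=0ms: DENY
  req#5 t=0ms: DENY
  req#6 t=0ms: DENY
  req#7 t=1ms: ALLOW
  req#8 t=2ms: ALLOW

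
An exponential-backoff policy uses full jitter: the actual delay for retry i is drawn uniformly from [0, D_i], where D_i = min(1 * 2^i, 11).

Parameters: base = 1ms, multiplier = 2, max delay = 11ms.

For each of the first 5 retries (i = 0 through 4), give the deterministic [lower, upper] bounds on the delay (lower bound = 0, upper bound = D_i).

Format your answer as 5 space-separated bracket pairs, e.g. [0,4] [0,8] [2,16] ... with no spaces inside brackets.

Computing bounds per retry:
  i=0: D_i=min(1*2^0,11)=1, bounds=[0,1]
  i=1: D_i=min(1*2^1,11)=2, bounds=[0,2]
  i=2: D_i=min(1*2^2,11)=4, bounds=[0,4]
  i=3: D_i=min(1*2^3,11)=8, bounds=[0,8]
  i=4: D_i=min(1*2^4,11)=11, bounds=[0,11]

Answer: [0,1] [0,2] [0,4] [0,8] [0,11]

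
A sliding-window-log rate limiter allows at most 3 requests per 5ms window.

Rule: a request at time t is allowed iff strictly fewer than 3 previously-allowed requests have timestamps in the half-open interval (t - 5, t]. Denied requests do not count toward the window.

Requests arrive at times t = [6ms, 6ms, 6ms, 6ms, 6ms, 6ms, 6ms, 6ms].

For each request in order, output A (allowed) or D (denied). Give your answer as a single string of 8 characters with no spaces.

Answer: AAADDDDD

Derivation:
Tracking allowed requests in the window:
  req#1 t=6ms: ALLOW
  req#2 t=6ms: ALLOW
  req#3 t=6ms: ALLOW
  req#4 t=6ms: DENY
  req#5 t=6ms: DENY
  req#6 t=6ms: DENY
  req#7 t=6ms: DENY
  req#8 t=6ms: DENY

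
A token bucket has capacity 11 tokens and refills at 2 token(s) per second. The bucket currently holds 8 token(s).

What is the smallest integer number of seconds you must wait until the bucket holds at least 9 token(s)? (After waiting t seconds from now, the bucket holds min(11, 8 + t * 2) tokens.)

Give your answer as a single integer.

Answer: 1

Derivation:
Need 8 + t * 2 >= 9, so t >= 1/2.
Smallest integer t = ceil(1/2) = 1.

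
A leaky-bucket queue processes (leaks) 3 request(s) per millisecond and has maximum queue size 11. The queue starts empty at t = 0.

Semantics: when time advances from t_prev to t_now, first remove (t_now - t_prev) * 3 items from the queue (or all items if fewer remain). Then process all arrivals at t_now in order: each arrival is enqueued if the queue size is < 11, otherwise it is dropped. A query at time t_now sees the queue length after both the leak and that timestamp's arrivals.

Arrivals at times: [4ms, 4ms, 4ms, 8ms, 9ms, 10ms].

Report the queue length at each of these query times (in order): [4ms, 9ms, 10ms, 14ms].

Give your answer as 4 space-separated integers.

Queue lengths at query times:
  query t=4ms: backlog = 3
  query t=9ms: backlog = 1
  query t=10ms: backlog = 1
  query t=14ms: backlog = 0

Answer: 3 1 1 0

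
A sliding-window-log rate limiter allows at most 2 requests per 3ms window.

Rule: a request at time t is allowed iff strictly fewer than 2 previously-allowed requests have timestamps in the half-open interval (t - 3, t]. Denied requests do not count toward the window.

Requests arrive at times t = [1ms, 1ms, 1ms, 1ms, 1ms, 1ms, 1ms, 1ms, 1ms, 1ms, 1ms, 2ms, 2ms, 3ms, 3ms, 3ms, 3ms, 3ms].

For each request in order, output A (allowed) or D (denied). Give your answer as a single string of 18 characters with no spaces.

Answer: AADDDDDDDDDDDDDDDD

Derivation:
Tracking allowed requests in the window:
  req#1 t=1ms: ALLOW
  req#2 t=1ms: ALLOW
  req#3 t=1ms: DENY
  req#4 t=1ms: DENY
  req#5 t=1ms: DENY
  req#6 t=1ms: DENY
  req#7 t=1ms: DENY
  req#8 t=1ms: DENY
  req#9 t=1ms: DENY
  req#10 t=1ms: DENY
  req#11 t=1ms: DENY
  req#12 t=2ms: DENY
  req#13 t=2ms: DENY
  req#14 t=3ms: DENY
  req#15 t=3ms: DENY
  req#16 t=3ms: DENY
  req#17 t=3ms: DENY
  req#18 t=3ms: DENY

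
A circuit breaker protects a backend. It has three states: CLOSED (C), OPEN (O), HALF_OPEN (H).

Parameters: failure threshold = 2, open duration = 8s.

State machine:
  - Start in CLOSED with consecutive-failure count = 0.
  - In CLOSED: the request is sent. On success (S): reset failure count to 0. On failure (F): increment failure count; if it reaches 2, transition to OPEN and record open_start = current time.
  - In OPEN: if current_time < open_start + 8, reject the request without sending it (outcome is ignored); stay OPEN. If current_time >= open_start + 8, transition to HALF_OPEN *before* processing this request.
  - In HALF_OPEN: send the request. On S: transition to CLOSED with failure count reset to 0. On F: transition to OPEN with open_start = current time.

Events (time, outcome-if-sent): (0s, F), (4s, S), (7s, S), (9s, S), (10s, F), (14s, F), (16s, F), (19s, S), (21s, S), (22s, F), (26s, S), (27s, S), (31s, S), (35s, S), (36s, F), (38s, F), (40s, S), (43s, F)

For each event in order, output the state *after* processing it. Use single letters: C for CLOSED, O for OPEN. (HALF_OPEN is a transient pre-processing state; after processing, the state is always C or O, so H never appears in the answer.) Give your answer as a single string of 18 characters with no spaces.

Answer: CCCCCOOOOOOOCCCOOO

Derivation:
State after each event:
  event#1 t=0s outcome=F: state=CLOSED
  event#2 t=4s outcome=S: state=CLOSED
  event#3 t=7s outcome=S: state=CLOSED
  event#4 t=9s outcome=S: state=CLOSED
  event#5 t=10s outcome=F: state=CLOSED
  event#6 t=14s outcome=F: state=OPEN
  event#7 t=16s outcome=F: state=OPEN
  event#8 t=19s outcome=S: state=OPEN
  event#9 t=21s outcome=S: state=OPEN
  event#10 t=22s outcome=F: state=OPEN
  event#11 t=26s outcome=S: state=OPEN
  event#12 t=27s outcome=S: state=OPEN
  event#13 t=31s outcome=S: state=CLOSED
  event#14 t=35s outcome=S: state=CLOSED
  event#15 t=36s outcome=F: state=CLOSED
  event#16 t=38s outcome=F: state=OPEN
  event#17 t=40s outcome=S: state=OPEN
  event#18 t=43s outcome=F: state=OPEN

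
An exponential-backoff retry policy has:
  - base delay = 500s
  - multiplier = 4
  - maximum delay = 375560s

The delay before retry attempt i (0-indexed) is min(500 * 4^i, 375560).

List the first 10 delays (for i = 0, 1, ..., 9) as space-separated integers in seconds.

Answer: 500 2000 8000 32000 128000 375560 375560 375560 375560 375560

Derivation:
Computing each delay:
  i=0: min(500*4^0, 375560) = 500
  i=1: min(500*4^1, 375560) = 2000
  i=2: min(500*4^2, 375560) = 8000
  i=3: min(500*4^3, 375560) = 32000
  i=4: min(500*4^4, 375560) = 128000
  i=5: min(500*4^5, 375560) = 375560
  i=6: min(500*4^6, 375560) = 375560
  i=7: min(500*4^7, 375560) = 375560
  i=8: min(500*4^8, 375560) = 375560
  i=9: min(500*4^9, 375560) = 375560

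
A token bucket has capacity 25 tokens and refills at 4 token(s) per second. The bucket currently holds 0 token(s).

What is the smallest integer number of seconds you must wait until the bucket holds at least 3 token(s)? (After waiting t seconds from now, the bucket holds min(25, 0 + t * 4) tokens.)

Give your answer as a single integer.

Need 0 + t * 4 >= 3, so t >= 3/4.
Smallest integer t = ceil(3/4) = 1.

Answer: 1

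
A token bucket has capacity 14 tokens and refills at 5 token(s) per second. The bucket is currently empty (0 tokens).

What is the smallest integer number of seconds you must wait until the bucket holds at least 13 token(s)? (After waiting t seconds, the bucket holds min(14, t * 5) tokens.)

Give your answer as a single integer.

Answer: 3

Derivation:
Need t * 5 >= 13, so t >= 13/5.
Smallest integer t = ceil(13/5) = 3.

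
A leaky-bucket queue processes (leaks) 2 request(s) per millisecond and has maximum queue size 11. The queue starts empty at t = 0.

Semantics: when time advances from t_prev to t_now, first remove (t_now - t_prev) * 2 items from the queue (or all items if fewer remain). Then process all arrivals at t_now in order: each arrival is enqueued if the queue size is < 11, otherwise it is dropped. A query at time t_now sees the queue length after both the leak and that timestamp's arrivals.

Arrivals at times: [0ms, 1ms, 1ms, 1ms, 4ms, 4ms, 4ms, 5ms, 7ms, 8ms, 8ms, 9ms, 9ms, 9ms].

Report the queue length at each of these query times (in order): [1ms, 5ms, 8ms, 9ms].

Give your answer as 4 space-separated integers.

Answer: 3 2 2 3

Derivation:
Queue lengths at query times:
  query t=1ms: backlog = 3
  query t=5ms: backlog = 2
  query t=8ms: backlog = 2
  query t=9ms: backlog = 3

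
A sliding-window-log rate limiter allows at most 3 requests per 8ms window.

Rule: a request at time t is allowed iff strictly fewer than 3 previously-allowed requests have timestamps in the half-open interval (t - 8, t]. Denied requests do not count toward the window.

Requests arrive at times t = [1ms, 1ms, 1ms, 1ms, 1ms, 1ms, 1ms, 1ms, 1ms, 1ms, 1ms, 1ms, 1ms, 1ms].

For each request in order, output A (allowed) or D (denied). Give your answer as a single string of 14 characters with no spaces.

Answer: AAADDDDDDDDDDD

Derivation:
Tracking allowed requests in the window:
  req#1 t=1ms: ALLOW
  req#2 t=1ms: ALLOW
  req#3 t=1ms: ALLOW
  req#4 t=1ms: DENY
  req#5 t=1ms: DENY
  req#6 t=1ms: DENY
  req#7 t=1ms: DENY
  req#8 t=1ms: DENY
  req#9 t=1ms: DENY
  req#10 t=1ms: DENY
  req#11 t=1ms: DENY
  req#12 t=1ms: DENY
  req#13 t=1ms: DENY
  req#14 t=1ms: DENY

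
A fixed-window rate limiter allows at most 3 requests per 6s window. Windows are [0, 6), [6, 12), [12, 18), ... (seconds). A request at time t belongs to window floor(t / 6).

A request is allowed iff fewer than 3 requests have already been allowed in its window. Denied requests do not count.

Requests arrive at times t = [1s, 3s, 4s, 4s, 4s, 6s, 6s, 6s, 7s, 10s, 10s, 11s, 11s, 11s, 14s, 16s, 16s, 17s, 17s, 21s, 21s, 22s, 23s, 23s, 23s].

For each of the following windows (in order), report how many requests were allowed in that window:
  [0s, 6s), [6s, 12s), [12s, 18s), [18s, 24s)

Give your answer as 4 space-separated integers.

Processing requests:
  req#1 t=1s (window 0): ALLOW
  req#2 t=3s (window 0): ALLOW
  req#3 t=4s (window 0): ALLOW
  req#4 t=4s (window 0): DENY
  req#5 t=4s (window 0): DENY
  req#6 t=6s (window 1): ALLOW
  req#7 t=6s (window 1): ALLOW
  req#8 t=6s (window 1): ALLOW
  req#9 t=7s (window 1): DENY
  req#10 t=10s (window 1): DENY
  req#11 t=10s (window 1): DENY
  req#12 t=11s (window 1): DENY
  req#13 t=11s (window 1): DENY
  req#14 t=11s (window 1): DENY
  req#15 t=14s (window 2): ALLOW
  req#16 t=16s (window 2): ALLOW
  req#17 t=16s (window 2): ALLOW
  req#18 t=17s (window 2): DENY
  req#19 t=17s (window 2): DENY
  req#20 t=21s (window 3): ALLOW
  req#21 t=21s (window 3): ALLOW
  req#22 t=22s (window 3): ALLOW
  req#23 t=23s (window 3): DENY
  req#24 t=23s (window 3): DENY
  req#25 t=23s (window 3): DENY

Allowed counts by window: 3 3 3 3

Answer: 3 3 3 3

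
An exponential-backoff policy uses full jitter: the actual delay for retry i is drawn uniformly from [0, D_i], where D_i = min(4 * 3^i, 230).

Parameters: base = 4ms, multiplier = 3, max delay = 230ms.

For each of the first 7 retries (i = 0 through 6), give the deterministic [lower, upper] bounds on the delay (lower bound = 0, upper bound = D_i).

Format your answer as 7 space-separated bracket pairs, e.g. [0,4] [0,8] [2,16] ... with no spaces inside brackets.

Computing bounds per retry:
  i=0: D_i=min(4*3^0,230)=4, bounds=[0,4]
  i=1: D_i=min(4*3^1,230)=12, bounds=[0,12]
  i=2: D_i=min(4*3^2,230)=36, bounds=[0,36]
  i=3: D_i=min(4*3^3,230)=108, bounds=[0,108]
  i=4: D_i=min(4*3^4,230)=230, bounds=[0,230]
  i=5: D_i=min(4*3^5,230)=230, bounds=[0,230]
  i=6: D_i=min(4*3^6,230)=230, bounds=[0,230]

Answer: [0,4] [0,12] [0,36] [0,108] [0,230] [0,230] [0,230]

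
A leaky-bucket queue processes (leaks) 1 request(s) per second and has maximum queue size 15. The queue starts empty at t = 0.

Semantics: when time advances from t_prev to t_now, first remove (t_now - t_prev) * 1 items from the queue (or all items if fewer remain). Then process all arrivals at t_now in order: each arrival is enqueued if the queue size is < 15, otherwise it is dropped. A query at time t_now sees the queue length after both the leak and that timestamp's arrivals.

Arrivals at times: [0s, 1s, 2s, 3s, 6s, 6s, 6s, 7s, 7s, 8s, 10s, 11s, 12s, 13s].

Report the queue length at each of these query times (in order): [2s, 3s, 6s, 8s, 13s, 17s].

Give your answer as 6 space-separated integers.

Answer: 1 1 3 4 3 0

Derivation:
Queue lengths at query times:
  query t=2s: backlog = 1
  query t=3s: backlog = 1
  query t=6s: backlog = 3
  query t=8s: backlog = 4
  query t=13s: backlog = 3
  query t=17s: backlog = 0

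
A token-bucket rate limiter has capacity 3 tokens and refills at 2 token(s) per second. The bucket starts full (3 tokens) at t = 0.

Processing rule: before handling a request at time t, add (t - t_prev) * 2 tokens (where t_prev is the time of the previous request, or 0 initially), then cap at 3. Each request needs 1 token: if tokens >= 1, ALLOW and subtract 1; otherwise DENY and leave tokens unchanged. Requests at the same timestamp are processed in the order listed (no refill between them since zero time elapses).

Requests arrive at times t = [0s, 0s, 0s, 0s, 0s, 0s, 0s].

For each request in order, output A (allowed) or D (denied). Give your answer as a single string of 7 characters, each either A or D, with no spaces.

Answer: AAADDDD

Derivation:
Simulating step by step:
  req#1 t=0s: ALLOW
  req#2 t=0s: ALLOW
  req#3 t=0s: ALLOW
  req#4 t=0s: DENY
  req#5 t=0s: DENY
  req#6 t=0s: DENY
  req#7 t=0s: DENY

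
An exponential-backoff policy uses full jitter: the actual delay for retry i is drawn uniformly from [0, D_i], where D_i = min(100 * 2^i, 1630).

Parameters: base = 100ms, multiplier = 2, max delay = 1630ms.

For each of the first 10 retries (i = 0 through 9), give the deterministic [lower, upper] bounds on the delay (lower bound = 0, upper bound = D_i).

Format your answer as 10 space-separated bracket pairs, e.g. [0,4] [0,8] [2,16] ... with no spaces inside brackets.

Answer: [0,100] [0,200] [0,400] [0,800] [0,1600] [0,1630] [0,1630] [0,1630] [0,1630] [0,1630]

Derivation:
Computing bounds per retry:
  i=0: D_i=min(100*2^0,1630)=100, bounds=[0,100]
  i=1: D_i=min(100*2^1,1630)=200, bounds=[0,200]
  i=2: D_i=min(100*2^2,1630)=400, bounds=[0,400]
  i=3: D_i=min(100*2^3,1630)=800, bounds=[0,800]
  i=4: D_i=min(100*2^4,1630)=1600, bounds=[0,1600]
  i=5: D_i=min(100*2^5,1630)=1630, bounds=[0,1630]
  i=6: D_i=min(100*2^6,1630)=1630, bounds=[0,1630]
  i=7: D_i=min(100*2^7,1630)=1630, bounds=[0,1630]
  i=8: D_i=min(100*2^8,1630)=1630, bounds=[0,1630]
  i=9: D_i=min(100*2^9,1630)=1630, bounds=[0,1630]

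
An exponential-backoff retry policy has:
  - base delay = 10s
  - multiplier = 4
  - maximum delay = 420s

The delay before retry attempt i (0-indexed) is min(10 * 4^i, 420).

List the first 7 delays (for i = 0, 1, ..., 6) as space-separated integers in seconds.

Computing each delay:
  i=0: min(10*4^0, 420) = 10
  i=1: min(10*4^1, 420) = 40
  i=2: min(10*4^2, 420) = 160
  i=3: min(10*4^3, 420) = 420
  i=4: min(10*4^4, 420) = 420
  i=5: min(10*4^5, 420) = 420
  i=6: min(10*4^6, 420) = 420

Answer: 10 40 160 420 420 420 420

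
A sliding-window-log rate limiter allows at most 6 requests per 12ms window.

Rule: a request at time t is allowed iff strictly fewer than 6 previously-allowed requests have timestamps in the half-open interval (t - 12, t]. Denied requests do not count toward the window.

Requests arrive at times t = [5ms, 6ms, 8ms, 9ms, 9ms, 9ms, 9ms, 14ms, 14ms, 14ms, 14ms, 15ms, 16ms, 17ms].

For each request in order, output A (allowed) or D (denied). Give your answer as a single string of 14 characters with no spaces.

Tracking allowed requests in the window:
  req#1 t=5ms: ALLOW
  req#2 t=6ms: ALLOW
  req#3 t=8ms: ALLOW
  req#4 t=9ms: ALLOW
  req#5 t=9ms: ALLOW
  req#6 t=9ms: ALLOW
  req#7 t=9ms: DENY
  req#8 t=14ms: DENY
  req#9 t=14ms: DENY
  req#10 t=14ms: DENY
  req#11 t=14ms: DENY
  req#12 t=15ms: DENY
  req#13 t=16ms: DENY
  req#14 t=17ms: ALLOW

Answer: AAAAAADDDDDDDA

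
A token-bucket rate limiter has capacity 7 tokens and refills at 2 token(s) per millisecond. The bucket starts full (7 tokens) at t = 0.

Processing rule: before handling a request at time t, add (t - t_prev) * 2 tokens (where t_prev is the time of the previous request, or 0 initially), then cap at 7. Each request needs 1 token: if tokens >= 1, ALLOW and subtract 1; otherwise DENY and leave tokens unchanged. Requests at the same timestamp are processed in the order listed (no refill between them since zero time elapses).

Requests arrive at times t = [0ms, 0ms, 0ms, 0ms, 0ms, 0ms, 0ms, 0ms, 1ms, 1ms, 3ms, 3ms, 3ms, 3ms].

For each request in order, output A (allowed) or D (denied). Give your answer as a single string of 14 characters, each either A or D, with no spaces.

Answer: AAAAAAADAAAAAA

Derivation:
Simulating step by step:
  req#1 t=0ms: ALLOW
  req#2 t=0ms: ALLOW
  req#3 t=0ms: ALLOW
  req#4 t=0ms: ALLOW
  req#5 t=0ms: ALLOW
  req#6 t=0ms: ALLOW
  req#7 t=0ms: ALLOW
  req#8 t=0ms: DENY
  req#9 t=1ms: ALLOW
  req#10 t=1ms: ALLOW
  req#11 t=3ms: ALLOW
  req#12 t=3ms: ALLOW
  req#13 t=3ms: ALLOW
  req#14 t=3ms: ALLOW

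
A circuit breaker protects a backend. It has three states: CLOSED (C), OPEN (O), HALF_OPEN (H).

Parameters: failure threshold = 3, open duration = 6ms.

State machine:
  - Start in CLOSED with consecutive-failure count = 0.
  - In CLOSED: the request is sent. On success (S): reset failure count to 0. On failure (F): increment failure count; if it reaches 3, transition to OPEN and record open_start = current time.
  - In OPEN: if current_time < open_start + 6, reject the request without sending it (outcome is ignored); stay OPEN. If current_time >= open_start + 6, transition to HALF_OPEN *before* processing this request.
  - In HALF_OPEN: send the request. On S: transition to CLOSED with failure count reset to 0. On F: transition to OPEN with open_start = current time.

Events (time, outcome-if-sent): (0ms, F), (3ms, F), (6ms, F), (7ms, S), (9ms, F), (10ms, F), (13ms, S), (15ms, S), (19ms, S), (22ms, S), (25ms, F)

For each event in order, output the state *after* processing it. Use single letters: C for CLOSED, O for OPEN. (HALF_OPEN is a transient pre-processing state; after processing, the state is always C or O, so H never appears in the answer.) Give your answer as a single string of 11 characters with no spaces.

State after each event:
  event#1 t=0ms outcome=F: state=CLOSED
  event#2 t=3ms outcome=F: state=CLOSED
  event#3 t=6ms outcome=F: state=OPEN
  event#4 t=7ms outcome=S: state=OPEN
  event#5 t=9ms outcome=F: state=OPEN
  event#6 t=10ms outcome=F: state=OPEN
  event#7 t=13ms outcome=S: state=CLOSED
  event#8 t=15ms outcome=S: state=CLOSED
  event#9 t=19ms outcome=S: state=CLOSED
  event#10 t=22ms outcome=S: state=CLOSED
  event#11 t=25ms outcome=F: state=CLOSED

Answer: CCOOOOCCCCC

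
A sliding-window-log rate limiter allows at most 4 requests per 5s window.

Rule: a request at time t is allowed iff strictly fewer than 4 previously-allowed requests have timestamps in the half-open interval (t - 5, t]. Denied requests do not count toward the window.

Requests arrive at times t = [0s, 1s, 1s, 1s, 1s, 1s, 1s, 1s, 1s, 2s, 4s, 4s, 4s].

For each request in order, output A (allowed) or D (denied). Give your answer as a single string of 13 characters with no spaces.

Answer: AAAADDDDDDDDD

Derivation:
Tracking allowed requests in the window:
  req#1 t=0s: ALLOW
  req#2 t=1s: ALLOW
  req#3 t=1s: ALLOW
  req#4 t=1s: ALLOW
  req#5 t=1s: DENY
  req#6 t=1s: DENY
  req#7 t=1s: DENY
  req#8 t=1s: DENY
  req#9 t=1s: DENY
  req#10 t=2s: DENY
  req#11 t=4s: DENY
  req#12 t=4s: DENY
  req#13 t=4s: DENY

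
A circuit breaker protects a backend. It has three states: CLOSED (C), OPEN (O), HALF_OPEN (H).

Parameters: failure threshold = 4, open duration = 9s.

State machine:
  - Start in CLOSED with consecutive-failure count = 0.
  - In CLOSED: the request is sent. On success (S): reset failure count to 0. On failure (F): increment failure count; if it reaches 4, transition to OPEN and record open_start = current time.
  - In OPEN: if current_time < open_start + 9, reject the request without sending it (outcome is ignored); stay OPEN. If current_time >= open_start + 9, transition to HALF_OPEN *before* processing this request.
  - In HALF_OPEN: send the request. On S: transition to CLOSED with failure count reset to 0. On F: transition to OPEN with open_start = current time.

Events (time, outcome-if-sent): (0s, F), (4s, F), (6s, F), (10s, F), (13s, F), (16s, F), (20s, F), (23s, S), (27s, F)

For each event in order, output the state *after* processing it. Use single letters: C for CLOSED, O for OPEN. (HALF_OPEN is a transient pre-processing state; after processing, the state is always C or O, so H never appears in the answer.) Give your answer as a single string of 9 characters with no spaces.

Answer: CCCOOOOOO

Derivation:
State after each event:
  event#1 t=0s outcome=F: state=CLOSED
  event#2 t=4s outcome=F: state=CLOSED
  event#3 t=6s outcome=F: state=CLOSED
  event#4 t=10s outcome=F: state=OPEN
  event#5 t=13s outcome=F: state=OPEN
  event#6 t=16s outcome=F: state=OPEN
  event#7 t=20s outcome=F: state=OPEN
  event#8 t=23s outcome=S: state=OPEN
  event#9 t=27s outcome=F: state=OPEN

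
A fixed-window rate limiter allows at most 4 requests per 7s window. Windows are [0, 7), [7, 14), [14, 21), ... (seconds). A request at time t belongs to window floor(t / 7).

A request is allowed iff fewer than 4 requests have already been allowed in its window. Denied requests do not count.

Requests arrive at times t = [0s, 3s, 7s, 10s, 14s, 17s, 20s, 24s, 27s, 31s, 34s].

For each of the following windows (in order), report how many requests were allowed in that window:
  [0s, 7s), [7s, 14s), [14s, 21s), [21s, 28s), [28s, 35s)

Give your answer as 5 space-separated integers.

Answer: 2 2 3 2 2

Derivation:
Processing requests:
  req#1 t=0s (window 0): ALLOW
  req#2 t=3s (window 0): ALLOW
  req#3 t=7s (window 1): ALLOW
  req#4 t=10s (window 1): ALLOW
  req#5 t=14s (window 2): ALLOW
  req#6 t=17s (window 2): ALLOW
  req#7 t=20s (window 2): ALLOW
  req#8 t=24s (window 3): ALLOW
  req#9 t=27s (window 3): ALLOW
  req#10 t=31s (window 4): ALLOW
  req#11 t=34s (window 4): ALLOW

Allowed counts by window: 2 2 3 2 2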